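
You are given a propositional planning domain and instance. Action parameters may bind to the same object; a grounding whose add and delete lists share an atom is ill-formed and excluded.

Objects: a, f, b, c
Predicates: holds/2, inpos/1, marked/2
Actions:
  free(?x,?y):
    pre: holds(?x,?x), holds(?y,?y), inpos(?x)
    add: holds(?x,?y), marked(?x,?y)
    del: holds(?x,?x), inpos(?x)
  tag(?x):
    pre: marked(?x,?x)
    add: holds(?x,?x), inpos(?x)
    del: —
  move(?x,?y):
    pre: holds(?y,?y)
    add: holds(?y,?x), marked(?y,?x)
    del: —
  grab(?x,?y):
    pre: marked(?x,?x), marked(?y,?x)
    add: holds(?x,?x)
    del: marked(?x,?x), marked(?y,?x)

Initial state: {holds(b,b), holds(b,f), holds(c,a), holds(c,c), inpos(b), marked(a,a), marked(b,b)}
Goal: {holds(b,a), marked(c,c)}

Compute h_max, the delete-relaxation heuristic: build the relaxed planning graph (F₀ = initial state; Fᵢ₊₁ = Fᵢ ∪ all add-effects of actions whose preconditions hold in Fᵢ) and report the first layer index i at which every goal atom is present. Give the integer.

F0 = init (7 atoms)
F1 = F0 ∪ {holds(a,a), holds(b,a), holds(b,c), holds(c,b), holds(c,f), inpos(a), marked(b,a), marked(b,c), marked(b,f), marked(c,a), marked(c,b), marked(c,c), marked(c,f)}  (20 atoms)
goal ⊆ F1  ⇒  h_max = 1

1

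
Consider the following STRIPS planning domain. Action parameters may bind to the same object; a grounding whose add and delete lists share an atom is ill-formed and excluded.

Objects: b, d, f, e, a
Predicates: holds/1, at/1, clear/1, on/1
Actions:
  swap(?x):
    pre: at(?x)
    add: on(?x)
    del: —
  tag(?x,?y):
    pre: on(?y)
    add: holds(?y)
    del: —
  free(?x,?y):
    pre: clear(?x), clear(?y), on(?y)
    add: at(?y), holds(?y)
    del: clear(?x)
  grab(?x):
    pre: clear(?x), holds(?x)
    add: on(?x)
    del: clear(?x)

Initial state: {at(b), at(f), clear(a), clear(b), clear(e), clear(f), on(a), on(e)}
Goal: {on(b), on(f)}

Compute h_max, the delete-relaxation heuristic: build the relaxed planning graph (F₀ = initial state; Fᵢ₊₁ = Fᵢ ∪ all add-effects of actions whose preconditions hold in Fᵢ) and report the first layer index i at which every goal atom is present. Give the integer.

1

F0 = init (8 atoms)
F1 = F0 ∪ {at(a), at(e), holds(a), holds(e), on(b), on(f)}  (14 atoms)
goal ⊆ F1  ⇒  h_max = 1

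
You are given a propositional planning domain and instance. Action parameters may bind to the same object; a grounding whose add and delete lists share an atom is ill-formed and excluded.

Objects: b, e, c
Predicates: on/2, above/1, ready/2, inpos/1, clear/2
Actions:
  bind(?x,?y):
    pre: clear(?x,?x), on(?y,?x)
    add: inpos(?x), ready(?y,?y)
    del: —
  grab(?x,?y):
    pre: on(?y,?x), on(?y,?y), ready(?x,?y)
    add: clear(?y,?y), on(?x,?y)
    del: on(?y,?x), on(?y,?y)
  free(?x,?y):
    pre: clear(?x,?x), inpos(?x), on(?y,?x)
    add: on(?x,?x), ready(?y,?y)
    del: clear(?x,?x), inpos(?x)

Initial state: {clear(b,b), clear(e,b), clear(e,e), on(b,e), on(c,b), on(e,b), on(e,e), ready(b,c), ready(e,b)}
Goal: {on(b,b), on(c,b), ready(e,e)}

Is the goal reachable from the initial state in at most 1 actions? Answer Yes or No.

1. bind(b,e)  →  {clear(b,b), clear(e,b), clear(e,e), inpos(b), on(b,e), on(c,b), on(e,b), on(e,e), ready(b,c), ready(e,b), ready(e,e)}
2. free(b,e)  →  {clear(e,b), clear(e,e), on(b,b), on(b,e), on(c,b), on(e,b), on(e,e), ready(b,c), ready(e,b), ready(e,e)}
optimal plan length = 2; 2 > 1

No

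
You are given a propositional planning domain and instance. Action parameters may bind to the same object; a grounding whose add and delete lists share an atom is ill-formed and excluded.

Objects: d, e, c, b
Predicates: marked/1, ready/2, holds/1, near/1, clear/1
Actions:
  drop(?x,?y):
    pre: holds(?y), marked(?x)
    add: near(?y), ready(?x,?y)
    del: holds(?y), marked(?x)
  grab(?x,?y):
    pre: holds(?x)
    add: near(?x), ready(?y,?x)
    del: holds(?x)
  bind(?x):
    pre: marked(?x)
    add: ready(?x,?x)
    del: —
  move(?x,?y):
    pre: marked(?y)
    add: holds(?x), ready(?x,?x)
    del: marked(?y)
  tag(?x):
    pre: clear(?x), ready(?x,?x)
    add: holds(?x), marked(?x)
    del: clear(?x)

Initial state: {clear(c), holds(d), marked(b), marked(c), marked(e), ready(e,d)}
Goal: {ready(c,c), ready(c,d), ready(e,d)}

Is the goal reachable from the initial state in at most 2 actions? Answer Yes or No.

Yes

1. drop(c,d)  →  {clear(c), marked(b), marked(e), near(d), ready(c,d), ready(e,d)}
2. move(c,e)  →  {clear(c), holds(c), marked(b), near(d), ready(c,c), ready(c,d), ready(e,d)}
optimal plan length = 2; 2 ≤ 2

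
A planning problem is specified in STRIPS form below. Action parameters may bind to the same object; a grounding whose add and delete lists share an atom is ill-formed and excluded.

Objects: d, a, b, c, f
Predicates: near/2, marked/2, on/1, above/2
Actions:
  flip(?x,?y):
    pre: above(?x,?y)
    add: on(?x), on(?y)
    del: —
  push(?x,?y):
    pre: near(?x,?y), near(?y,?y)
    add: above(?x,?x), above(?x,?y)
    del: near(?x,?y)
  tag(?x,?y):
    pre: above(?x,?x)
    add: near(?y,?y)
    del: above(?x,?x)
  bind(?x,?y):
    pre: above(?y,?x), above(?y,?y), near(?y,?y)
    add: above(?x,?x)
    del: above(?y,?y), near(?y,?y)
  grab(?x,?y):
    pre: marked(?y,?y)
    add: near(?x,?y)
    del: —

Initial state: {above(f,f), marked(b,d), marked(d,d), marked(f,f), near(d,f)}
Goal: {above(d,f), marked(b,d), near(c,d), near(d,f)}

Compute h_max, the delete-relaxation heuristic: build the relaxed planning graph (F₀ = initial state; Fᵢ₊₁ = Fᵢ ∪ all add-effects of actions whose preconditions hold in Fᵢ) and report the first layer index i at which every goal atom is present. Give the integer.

2

F0 = init (5 atoms)
F1 = F0 ∪ {near(a,a), near(a,d), near(a,f), near(b,b), near(b,d), near(b,f), near(c,c), near(c,d), near(c,f), near(d,d), near(f,d), near(f,f), on(f)}  (18 atoms)
F2 = F1 ∪ {above(a,a), above(a,d), above(a,f), above(b,b), above(b,d), above(b,f), above(c,c), above(c,d), above(c,f), above(d,d), above(d,f), above(f,d)}  (30 atoms)
goal ⊆ F2  ⇒  h_max = 2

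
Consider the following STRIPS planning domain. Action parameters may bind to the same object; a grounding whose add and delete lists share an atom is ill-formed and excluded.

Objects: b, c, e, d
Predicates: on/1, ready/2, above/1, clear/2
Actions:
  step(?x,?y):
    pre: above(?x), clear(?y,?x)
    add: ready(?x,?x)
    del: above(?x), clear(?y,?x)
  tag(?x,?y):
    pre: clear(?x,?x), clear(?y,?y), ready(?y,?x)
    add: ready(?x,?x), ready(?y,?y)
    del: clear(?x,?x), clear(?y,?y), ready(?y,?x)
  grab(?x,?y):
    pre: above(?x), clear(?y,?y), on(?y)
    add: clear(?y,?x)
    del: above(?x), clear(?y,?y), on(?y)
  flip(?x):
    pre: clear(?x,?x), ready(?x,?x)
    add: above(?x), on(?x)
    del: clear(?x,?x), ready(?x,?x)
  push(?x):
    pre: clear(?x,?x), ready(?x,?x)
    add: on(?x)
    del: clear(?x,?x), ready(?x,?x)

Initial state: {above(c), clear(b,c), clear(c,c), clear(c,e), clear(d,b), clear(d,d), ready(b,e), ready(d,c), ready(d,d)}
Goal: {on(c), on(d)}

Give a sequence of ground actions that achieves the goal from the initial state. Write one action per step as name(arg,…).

1. step(c,b)  →  {clear(c,c), clear(c,e), clear(d,b), clear(d,d), ready(b,e), ready(c,c), ready(d,c), ready(d,d)}
2. flip(c)  →  {above(c), clear(c,e), clear(d,b), clear(d,d), on(c), ready(b,e), ready(d,c), ready(d,d)}
3. flip(d)  →  {above(c), above(d), clear(c,e), clear(d,b), on(c), on(d), ready(b,e), ready(d,c)}

step(c,b); flip(c); flip(d)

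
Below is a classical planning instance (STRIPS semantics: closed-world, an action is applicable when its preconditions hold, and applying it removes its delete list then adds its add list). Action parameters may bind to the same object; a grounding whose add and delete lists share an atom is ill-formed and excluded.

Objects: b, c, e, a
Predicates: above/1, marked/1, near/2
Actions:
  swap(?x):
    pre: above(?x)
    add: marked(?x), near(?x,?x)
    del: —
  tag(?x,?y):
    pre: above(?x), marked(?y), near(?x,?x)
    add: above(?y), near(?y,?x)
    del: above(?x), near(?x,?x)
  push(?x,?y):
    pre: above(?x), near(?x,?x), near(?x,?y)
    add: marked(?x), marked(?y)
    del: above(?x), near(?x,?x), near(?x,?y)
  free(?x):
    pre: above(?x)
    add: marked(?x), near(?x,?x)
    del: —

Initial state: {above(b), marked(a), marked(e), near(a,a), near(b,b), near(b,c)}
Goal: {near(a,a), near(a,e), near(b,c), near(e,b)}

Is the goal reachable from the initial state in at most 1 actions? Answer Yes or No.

1. tag(b,e)  →  {above(e), marked(a), marked(e), near(a,a), near(b,c), near(e,b)}
2. swap(e)  →  {above(e), marked(a), marked(e), near(a,a), near(b,c), near(e,b), near(e,e)}
3. tag(e,a)  →  {above(a), marked(a), marked(e), near(a,a), near(a,e), near(b,c), near(e,b)}
optimal plan length = 3; 3 > 1

No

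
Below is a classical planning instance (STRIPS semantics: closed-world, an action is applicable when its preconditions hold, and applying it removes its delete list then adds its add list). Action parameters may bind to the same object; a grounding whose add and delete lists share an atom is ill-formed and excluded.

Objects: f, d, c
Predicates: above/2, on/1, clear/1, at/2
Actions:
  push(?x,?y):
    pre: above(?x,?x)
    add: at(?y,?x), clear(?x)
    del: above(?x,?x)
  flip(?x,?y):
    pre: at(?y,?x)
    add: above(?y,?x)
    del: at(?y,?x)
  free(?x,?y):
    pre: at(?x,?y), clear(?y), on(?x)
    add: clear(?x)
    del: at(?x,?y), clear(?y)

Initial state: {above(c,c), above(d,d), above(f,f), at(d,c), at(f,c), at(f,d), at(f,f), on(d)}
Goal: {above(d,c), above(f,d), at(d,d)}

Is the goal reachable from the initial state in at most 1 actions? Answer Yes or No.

No

1. push(d,d)  →  {above(c,c), above(f,f), at(d,c), at(d,d), at(f,c), at(f,d), at(f,f), clear(d), on(d)}
2. flip(d,f)  →  {above(c,c), above(f,d), above(f,f), at(d,c), at(d,d), at(f,c), at(f,f), clear(d), on(d)}
3. flip(c,d)  →  {above(c,c), above(d,c), above(f,d), above(f,f), at(d,d), at(f,c), at(f,f), clear(d), on(d)}
optimal plan length = 3; 3 > 1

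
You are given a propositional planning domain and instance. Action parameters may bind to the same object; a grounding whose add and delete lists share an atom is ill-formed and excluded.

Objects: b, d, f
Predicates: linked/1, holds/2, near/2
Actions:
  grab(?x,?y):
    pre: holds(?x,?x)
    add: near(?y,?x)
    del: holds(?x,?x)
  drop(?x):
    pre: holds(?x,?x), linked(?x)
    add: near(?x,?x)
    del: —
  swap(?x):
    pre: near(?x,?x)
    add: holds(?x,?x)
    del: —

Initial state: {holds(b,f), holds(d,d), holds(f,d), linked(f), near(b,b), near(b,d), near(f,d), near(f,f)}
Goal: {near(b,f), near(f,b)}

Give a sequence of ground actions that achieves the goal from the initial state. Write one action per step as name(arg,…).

swap(b); grab(b,f); swap(f); grab(f,b)

1. swap(b)  →  {holds(b,b), holds(b,f), holds(d,d), holds(f,d), linked(f), near(b,b), near(b,d), near(f,d), near(f,f)}
2. grab(b,f)  →  {holds(b,f), holds(d,d), holds(f,d), linked(f), near(b,b), near(b,d), near(f,b), near(f,d), near(f,f)}
3. swap(f)  →  {holds(b,f), holds(d,d), holds(f,d), holds(f,f), linked(f), near(b,b), near(b,d), near(f,b), near(f,d), near(f,f)}
4. grab(f,b)  →  {holds(b,f), holds(d,d), holds(f,d), linked(f), near(b,b), near(b,d), near(b,f), near(f,b), near(f,d), near(f,f)}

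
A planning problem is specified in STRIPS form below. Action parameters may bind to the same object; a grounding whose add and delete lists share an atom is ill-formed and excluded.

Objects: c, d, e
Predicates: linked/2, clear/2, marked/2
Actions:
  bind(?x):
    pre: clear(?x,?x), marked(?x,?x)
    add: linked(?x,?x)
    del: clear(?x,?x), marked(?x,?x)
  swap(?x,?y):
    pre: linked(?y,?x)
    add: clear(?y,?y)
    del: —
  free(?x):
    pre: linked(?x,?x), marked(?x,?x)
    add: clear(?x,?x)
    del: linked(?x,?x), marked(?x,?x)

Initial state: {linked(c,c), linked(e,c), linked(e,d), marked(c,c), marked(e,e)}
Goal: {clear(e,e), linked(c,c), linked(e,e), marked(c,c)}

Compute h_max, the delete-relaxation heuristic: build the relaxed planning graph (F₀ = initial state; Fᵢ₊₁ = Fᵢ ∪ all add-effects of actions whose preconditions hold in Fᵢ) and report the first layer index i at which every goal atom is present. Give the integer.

2

F0 = init (5 atoms)
F1 = F0 ∪ {clear(c,c), clear(e,e)}  (7 atoms)
F2 = F1 ∪ {linked(e,e)}  (8 atoms)
goal ⊆ F2  ⇒  h_max = 2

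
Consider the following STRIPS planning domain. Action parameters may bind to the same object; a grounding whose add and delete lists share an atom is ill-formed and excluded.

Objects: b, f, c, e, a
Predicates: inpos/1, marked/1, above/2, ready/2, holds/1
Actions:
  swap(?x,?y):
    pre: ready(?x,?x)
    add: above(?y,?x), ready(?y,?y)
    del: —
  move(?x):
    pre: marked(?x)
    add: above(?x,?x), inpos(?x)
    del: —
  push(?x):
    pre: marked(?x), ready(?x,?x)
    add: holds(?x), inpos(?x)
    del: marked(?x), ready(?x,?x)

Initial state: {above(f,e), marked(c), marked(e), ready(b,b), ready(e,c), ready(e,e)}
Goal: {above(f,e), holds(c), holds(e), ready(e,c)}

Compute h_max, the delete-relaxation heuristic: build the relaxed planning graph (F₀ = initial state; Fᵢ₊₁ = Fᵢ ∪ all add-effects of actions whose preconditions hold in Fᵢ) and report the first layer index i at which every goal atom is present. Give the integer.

F0 = init (6 atoms)
F1 = F0 ∪ {above(a,b), above(a,e), above(b,b), above(b,e), above(c,b), above(c,c), above(c,e), above(e,b), above(e,e), above(f,b), holds(e), inpos(c), inpos(e), ready(a,a), ready(c,c), ready(f,f)}  (22 atoms)
F2 = F1 ∪ {above(a,a), above(a,c), above(a,f), above(b,a), above(b,c), above(b,f), above(c,a), above(c,f), above(e,a), above(e,c), above(e,f), above(f,a), above(f,c), above(f,f), holds(c)}  (37 atoms)
goal ⊆ F2  ⇒  h_max = 2

2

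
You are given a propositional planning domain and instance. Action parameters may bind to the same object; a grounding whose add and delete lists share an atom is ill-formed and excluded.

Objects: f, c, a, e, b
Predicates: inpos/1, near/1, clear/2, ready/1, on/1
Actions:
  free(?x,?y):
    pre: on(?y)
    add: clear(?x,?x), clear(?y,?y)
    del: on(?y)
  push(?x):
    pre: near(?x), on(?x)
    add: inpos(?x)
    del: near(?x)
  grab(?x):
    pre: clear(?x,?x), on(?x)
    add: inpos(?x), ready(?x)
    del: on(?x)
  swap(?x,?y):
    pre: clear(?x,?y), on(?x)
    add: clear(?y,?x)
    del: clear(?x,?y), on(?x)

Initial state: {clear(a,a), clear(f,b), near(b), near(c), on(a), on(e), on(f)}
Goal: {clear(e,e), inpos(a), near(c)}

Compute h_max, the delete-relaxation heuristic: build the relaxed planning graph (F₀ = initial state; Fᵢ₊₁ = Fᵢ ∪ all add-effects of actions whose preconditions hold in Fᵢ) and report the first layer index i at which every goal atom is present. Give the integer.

1

F0 = init (7 atoms)
F1 = F0 ∪ {clear(b,b), clear(b,f), clear(c,c), clear(e,e), clear(f,f), inpos(a), ready(a)}  (14 atoms)
goal ⊆ F1  ⇒  h_max = 1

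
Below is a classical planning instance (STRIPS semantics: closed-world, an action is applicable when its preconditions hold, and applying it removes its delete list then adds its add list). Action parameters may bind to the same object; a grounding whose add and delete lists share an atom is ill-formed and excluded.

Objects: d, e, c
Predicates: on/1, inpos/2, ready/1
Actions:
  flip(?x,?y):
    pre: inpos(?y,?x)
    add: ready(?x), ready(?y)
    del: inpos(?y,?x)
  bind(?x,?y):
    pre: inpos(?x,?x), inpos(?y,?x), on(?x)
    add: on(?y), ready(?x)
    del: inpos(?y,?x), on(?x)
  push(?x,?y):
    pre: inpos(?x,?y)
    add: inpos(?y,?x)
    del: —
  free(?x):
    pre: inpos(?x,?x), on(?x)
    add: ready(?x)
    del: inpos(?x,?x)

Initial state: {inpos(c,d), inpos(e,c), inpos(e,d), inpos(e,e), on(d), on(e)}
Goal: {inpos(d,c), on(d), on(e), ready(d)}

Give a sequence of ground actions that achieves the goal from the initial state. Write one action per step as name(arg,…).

flip(d,e); push(c,d)

1. flip(d,e)  →  {inpos(c,d), inpos(e,c), inpos(e,e), on(d), on(e), ready(d), ready(e)}
2. push(c,d)  →  {inpos(c,d), inpos(d,c), inpos(e,c), inpos(e,e), on(d), on(e), ready(d), ready(e)}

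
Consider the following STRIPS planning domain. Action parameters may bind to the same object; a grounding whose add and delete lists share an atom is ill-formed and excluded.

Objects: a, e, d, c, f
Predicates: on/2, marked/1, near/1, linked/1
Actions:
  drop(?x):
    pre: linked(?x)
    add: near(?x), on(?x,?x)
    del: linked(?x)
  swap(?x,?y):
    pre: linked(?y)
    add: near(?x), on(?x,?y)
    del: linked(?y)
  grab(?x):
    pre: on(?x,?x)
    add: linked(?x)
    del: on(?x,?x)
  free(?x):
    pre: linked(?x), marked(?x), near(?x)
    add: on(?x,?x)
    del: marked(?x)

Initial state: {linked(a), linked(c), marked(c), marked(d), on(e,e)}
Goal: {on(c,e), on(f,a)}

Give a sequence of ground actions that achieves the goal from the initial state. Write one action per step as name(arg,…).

swap(f,a); grab(e); swap(c,e)

1. swap(f,a)  →  {linked(c), marked(c), marked(d), near(f), on(e,e), on(f,a)}
2. grab(e)  →  {linked(c), linked(e), marked(c), marked(d), near(f), on(f,a)}
3. swap(c,e)  →  {linked(c), marked(c), marked(d), near(c), near(f), on(c,e), on(f,a)}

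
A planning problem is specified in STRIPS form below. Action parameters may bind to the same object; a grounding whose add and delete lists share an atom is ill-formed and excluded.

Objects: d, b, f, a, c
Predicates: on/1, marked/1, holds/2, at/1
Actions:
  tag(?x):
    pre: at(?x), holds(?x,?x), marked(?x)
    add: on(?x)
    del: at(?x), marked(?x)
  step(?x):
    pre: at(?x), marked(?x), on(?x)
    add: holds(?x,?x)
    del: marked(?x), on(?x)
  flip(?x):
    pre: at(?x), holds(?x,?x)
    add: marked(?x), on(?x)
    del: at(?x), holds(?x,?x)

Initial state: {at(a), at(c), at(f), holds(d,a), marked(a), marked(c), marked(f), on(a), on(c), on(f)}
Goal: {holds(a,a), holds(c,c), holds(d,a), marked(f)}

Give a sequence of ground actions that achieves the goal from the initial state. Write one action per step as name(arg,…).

1. step(a)  →  {at(a), at(c), at(f), holds(a,a), holds(d,a), marked(c), marked(f), on(c), on(f)}
2. step(c)  →  {at(a), at(c), at(f), holds(a,a), holds(c,c), holds(d,a), marked(f), on(f)}

step(a); step(c)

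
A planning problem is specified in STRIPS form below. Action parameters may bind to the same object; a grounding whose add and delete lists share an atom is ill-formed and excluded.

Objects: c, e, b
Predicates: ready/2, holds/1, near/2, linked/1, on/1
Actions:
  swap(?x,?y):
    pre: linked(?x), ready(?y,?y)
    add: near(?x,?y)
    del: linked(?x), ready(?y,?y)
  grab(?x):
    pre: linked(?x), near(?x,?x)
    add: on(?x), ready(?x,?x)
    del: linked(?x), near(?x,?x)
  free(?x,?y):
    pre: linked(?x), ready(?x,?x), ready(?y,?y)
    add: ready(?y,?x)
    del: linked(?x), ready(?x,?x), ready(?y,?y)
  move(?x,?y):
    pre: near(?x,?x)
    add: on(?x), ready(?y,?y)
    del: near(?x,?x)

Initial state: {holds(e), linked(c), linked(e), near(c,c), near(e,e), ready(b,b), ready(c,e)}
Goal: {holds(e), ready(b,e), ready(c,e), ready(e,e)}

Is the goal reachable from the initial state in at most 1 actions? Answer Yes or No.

No

1. move(c,e)  →  {holds(e), linked(c), linked(e), near(e,e), on(c), ready(b,b), ready(c,e), ready(e,e)}
2. free(e,b)  →  {holds(e), linked(c), near(e,e), on(c), ready(b,e), ready(c,e)}
3. move(e,e)  →  {holds(e), linked(c), on(c), on(e), ready(b,e), ready(c,e), ready(e,e)}
optimal plan length = 3; 3 > 1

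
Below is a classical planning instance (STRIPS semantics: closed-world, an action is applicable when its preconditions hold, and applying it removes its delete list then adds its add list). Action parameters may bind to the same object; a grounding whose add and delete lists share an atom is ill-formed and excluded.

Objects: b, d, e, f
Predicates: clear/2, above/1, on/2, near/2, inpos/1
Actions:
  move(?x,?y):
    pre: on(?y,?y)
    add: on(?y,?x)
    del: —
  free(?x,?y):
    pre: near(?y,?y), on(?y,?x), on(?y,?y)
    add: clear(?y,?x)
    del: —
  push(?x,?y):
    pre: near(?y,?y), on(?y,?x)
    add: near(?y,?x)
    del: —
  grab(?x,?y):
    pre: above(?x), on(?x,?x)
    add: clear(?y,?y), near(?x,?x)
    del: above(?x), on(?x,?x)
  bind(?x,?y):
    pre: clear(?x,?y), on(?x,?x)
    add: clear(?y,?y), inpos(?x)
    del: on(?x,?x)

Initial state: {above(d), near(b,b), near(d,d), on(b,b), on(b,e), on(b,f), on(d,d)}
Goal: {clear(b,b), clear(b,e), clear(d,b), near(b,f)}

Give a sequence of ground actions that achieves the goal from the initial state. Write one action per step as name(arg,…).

move(b,d); free(b,b); free(b,d); free(e,b); push(f,b)

1. move(b,d)  →  {above(d), near(b,b), near(d,d), on(b,b), on(b,e), on(b,f), on(d,b), on(d,d)}
2. free(b,b)  →  {above(d), clear(b,b), near(b,b), near(d,d), on(b,b), on(b,e), on(b,f), on(d,b), on(d,d)}
3. free(b,d)  →  {above(d), clear(b,b), clear(d,b), near(b,b), near(d,d), on(b,b), on(b,e), on(b,f), on(d,b), on(d,d)}
4. free(e,b)  →  {above(d), clear(b,b), clear(b,e), clear(d,b), near(b,b), near(d,d), on(b,b), on(b,e), on(b,f), on(d,b), on(d,d)}
5. push(f,b)  →  {above(d), clear(b,b), clear(b,e), clear(d,b), near(b,b), near(b,f), near(d,d), on(b,b), on(b,e), on(b,f), on(d,b), on(d,d)}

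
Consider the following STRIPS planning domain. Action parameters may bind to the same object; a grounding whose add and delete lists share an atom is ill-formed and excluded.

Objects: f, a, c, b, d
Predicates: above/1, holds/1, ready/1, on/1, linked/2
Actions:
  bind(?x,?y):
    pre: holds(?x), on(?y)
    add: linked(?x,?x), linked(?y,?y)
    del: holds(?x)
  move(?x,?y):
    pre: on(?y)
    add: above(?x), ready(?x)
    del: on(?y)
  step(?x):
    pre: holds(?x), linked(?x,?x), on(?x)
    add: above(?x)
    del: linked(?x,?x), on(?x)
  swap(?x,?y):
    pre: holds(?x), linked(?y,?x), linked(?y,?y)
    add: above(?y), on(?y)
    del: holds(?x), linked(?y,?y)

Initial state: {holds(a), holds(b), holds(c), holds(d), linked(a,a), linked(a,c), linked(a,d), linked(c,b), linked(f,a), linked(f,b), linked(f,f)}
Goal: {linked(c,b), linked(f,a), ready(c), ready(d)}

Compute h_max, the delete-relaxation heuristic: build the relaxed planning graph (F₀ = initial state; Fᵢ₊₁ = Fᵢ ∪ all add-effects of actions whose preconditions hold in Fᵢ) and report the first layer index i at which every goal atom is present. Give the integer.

2

F0 = init (11 atoms)
F1 = F0 ∪ {above(a), above(f), on(a), on(f)}  (15 atoms)
F2 = F1 ∪ {above(b), above(c), above(d), linked(b,b), linked(c,c), linked(d,d), ready(a), ready(b), ready(c), ready(d), ready(f)}  (26 atoms)
goal ⊆ F2  ⇒  h_max = 2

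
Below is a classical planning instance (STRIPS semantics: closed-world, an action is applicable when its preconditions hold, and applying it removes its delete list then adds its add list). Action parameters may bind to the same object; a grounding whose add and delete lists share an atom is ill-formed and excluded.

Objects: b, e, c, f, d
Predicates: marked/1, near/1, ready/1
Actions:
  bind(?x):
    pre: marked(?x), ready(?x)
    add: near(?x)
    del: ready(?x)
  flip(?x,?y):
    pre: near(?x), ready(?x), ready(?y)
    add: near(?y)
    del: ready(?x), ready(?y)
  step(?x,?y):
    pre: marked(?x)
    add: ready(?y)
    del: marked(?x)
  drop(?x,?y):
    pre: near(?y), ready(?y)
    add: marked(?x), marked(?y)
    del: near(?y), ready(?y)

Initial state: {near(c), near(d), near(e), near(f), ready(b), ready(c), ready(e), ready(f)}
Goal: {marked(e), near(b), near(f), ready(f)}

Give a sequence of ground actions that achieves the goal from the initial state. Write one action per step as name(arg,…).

1. flip(e,b)  →  {near(b), near(c), near(d), near(e), near(f), ready(c), ready(f)}
2. drop(e,c)  →  {marked(c), marked(e), near(b), near(d), near(e), near(f), ready(f)}

flip(e,b); drop(e,c)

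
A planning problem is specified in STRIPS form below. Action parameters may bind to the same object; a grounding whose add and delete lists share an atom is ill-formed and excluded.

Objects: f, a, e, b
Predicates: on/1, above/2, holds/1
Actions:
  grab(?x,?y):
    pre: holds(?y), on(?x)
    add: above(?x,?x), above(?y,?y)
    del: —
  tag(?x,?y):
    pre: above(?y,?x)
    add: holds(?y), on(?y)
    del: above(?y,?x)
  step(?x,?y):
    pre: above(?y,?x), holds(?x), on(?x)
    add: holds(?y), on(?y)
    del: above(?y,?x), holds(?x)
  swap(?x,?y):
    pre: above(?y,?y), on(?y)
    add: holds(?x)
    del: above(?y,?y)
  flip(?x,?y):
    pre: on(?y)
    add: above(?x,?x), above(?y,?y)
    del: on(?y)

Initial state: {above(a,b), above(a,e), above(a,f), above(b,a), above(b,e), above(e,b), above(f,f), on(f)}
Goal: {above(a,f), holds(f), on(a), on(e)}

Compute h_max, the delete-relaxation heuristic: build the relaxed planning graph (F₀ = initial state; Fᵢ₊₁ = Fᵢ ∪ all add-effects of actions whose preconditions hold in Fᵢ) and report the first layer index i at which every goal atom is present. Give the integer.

1

F0 = init (8 atoms)
F1 = F0 ∪ {above(a,a), above(b,b), above(e,e), holds(a), holds(b), holds(e), holds(f), on(a), on(b), on(e)}  (18 atoms)
goal ⊆ F1  ⇒  h_max = 1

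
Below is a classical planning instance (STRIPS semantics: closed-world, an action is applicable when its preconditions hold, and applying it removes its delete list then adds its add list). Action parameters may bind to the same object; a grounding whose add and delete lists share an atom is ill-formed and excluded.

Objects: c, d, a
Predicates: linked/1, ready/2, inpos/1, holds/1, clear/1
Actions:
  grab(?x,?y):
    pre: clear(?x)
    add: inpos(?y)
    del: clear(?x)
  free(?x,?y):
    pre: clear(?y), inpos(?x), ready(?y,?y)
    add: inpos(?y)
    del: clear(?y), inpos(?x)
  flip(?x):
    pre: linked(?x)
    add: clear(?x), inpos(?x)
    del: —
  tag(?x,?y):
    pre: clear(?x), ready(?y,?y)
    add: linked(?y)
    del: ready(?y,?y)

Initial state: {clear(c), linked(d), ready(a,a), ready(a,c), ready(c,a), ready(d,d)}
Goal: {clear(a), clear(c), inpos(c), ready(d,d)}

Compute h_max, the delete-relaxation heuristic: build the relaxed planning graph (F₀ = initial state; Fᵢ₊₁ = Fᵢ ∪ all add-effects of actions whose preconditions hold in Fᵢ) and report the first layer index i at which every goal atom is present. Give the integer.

2

F0 = init (6 atoms)
F1 = F0 ∪ {clear(d), inpos(a), inpos(c), inpos(d), linked(a)}  (11 atoms)
F2 = F1 ∪ {clear(a)}  (12 atoms)
goal ⊆ F2  ⇒  h_max = 2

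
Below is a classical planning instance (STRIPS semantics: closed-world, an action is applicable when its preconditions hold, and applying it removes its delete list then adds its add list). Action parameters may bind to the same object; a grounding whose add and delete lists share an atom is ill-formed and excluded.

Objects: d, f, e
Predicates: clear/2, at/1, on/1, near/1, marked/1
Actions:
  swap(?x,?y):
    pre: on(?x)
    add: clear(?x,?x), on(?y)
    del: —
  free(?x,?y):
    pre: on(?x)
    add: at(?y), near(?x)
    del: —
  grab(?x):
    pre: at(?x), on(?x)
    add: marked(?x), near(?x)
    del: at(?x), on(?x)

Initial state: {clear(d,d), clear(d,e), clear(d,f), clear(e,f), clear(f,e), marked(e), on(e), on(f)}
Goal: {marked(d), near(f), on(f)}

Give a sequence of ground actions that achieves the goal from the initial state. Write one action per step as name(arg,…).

swap(f,d); free(f,d); grab(d)

1. swap(f,d)  →  {clear(d,d), clear(d,e), clear(d,f), clear(e,f), clear(f,e), clear(f,f), marked(e), on(d), on(e), on(f)}
2. free(f,d)  →  {at(d), clear(d,d), clear(d,e), clear(d,f), clear(e,f), clear(f,e), clear(f,f), marked(e), near(f), on(d), on(e), on(f)}
3. grab(d)  →  {clear(d,d), clear(d,e), clear(d,f), clear(e,f), clear(f,e), clear(f,f), marked(d), marked(e), near(d), near(f), on(e), on(f)}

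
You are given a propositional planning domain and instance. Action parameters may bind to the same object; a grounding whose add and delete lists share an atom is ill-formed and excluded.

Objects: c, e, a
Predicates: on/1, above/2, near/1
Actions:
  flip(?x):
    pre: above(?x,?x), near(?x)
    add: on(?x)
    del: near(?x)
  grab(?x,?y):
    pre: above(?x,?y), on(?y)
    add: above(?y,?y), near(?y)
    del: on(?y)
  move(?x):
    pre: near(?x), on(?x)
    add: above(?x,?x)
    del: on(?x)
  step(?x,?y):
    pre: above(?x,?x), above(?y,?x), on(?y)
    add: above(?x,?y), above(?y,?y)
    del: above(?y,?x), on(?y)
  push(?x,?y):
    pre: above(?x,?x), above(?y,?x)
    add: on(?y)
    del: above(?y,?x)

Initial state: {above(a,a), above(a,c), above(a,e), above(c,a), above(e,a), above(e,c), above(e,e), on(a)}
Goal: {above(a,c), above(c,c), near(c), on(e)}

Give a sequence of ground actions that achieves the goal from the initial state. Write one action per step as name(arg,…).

push(e,e); push(a,c); grab(e,c)

1. push(e,e)  →  {above(a,a), above(a,c), above(a,e), above(c,a), above(e,a), above(e,c), on(a), on(e)}
2. push(a,c)  →  {above(a,a), above(a,c), above(a,e), above(e,a), above(e,c), on(a), on(c), on(e)}
3. grab(e,c)  →  {above(a,a), above(a,c), above(a,e), above(c,c), above(e,a), above(e,c), near(c), on(a), on(e)}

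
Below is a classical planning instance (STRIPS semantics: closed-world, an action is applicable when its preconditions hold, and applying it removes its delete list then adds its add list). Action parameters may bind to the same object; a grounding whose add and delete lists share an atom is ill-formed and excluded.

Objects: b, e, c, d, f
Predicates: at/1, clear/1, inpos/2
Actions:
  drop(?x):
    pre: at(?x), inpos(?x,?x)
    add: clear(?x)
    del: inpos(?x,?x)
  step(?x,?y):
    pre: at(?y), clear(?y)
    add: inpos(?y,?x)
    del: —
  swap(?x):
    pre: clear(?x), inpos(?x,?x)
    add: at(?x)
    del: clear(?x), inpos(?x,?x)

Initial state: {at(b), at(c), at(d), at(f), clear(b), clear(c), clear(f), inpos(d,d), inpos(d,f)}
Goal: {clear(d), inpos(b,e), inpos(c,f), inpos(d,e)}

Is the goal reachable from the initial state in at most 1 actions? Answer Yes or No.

No

1. drop(d)  →  {at(b), at(c), at(d), at(f), clear(b), clear(c), clear(d), clear(f), inpos(d,f)}
2. step(e,b)  →  {at(b), at(c), at(d), at(f), clear(b), clear(c), clear(d), clear(f), inpos(b,e), inpos(d,f)}
3. step(e,d)  →  {at(b), at(c), at(d), at(f), clear(b), clear(c), clear(d), clear(f), inpos(b,e), inpos(d,e), inpos(d,f)}
4. step(f,c)  →  {at(b), at(c), at(d), at(f), clear(b), clear(c), clear(d), clear(f), inpos(b,e), inpos(c,f), inpos(d,e), inpos(d,f)}
optimal plan length = 4; 4 > 1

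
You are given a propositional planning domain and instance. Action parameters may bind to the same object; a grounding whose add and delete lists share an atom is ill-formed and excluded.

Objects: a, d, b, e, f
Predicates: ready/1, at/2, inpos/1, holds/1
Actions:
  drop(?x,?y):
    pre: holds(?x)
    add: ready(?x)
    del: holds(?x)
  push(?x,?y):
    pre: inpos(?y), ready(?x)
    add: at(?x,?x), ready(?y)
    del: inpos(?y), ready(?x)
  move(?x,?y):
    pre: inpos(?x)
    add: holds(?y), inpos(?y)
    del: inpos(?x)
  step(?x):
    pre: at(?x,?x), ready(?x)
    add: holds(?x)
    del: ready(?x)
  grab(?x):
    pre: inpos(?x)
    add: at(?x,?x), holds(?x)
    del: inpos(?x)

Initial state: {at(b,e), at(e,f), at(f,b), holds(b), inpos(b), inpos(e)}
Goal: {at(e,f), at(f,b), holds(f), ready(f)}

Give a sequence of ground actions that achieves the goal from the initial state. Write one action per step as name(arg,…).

drop(b,a); move(b,f); push(b,f)

1. drop(b,a)  →  {at(b,e), at(e,f), at(f,b), inpos(b), inpos(e), ready(b)}
2. move(b,f)  →  {at(b,e), at(e,f), at(f,b), holds(f), inpos(e), inpos(f), ready(b)}
3. push(b,f)  →  {at(b,b), at(b,e), at(e,f), at(f,b), holds(f), inpos(e), ready(f)}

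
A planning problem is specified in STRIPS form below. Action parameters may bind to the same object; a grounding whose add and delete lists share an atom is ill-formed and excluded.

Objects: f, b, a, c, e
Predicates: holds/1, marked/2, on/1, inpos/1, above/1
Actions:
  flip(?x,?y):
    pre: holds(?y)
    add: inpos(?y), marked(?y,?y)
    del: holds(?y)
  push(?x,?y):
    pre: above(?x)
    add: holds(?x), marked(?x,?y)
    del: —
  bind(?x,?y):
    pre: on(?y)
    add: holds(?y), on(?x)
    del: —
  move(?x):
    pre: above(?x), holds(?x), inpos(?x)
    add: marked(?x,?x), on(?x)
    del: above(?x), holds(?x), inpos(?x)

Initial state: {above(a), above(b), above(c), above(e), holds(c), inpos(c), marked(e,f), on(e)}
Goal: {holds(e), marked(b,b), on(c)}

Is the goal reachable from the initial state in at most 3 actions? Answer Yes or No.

Yes

1. push(b,b)  →  {above(a), above(b), above(c), above(e), holds(b), holds(c), inpos(c), marked(b,b), marked(e,f), on(e)}
2. bind(c,e)  →  {above(a), above(b), above(c), above(e), holds(b), holds(c), holds(e), inpos(c), marked(b,b), marked(e,f), on(c), on(e)}
optimal plan length = 2; 2 ≤ 3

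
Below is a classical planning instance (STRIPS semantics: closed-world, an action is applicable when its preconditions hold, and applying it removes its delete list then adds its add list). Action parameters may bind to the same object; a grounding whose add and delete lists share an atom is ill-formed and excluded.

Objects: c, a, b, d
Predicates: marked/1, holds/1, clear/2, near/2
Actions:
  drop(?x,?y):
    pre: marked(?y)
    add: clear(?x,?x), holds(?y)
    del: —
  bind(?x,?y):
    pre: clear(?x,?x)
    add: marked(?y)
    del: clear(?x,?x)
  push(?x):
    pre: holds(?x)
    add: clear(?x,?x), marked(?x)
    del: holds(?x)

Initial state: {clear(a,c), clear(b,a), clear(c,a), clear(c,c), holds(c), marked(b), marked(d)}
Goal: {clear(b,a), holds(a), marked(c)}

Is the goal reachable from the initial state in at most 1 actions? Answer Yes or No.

No

1. bind(c,a)  →  {clear(a,c), clear(b,a), clear(c,a), holds(c), marked(a), marked(b), marked(d)}
2. drop(c,a)  →  {clear(a,c), clear(b,a), clear(c,a), clear(c,c), holds(a), holds(c), marked(a), marked(b), marked(d)}
3. bind(c,c)  →  {clear(a,c), clear(b,a), clear(c,a), holds(a), holds(c), marked(a), marked(b), marked(c), marked(d)}
optimal plan length = 3; 3 > 1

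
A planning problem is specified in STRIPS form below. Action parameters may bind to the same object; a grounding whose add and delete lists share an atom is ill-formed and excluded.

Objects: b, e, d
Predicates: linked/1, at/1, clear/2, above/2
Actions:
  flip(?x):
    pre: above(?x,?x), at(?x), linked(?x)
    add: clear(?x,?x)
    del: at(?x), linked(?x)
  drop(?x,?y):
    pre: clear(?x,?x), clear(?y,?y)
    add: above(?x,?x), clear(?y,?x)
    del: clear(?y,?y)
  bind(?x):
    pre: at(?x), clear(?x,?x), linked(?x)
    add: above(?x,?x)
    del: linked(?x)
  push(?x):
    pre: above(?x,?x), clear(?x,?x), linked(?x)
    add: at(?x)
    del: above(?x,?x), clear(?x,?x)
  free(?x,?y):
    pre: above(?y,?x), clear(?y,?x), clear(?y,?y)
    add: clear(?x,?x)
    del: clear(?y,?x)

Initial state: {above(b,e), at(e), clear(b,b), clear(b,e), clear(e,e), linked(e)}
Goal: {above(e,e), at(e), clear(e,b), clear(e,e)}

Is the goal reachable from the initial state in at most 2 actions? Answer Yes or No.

No

1. drop(b,e)  →  {above(b,b), above(b,e), at(e), clear(b,b), clear(b,e), clear(e,b), linked(e)}
2. free(e,b)  →  {above(b,b), above(b,e), at(e), clear(b,b), clear(e,b), clear(e,e), linked(e)}
3. drop(e,b)  →  {above(b,b), above(b,e), above(e,e), at(e), clear(b,e), clear(e,b), clear(e,e), linked(e)}
optimal plan length = 3; 3 > 2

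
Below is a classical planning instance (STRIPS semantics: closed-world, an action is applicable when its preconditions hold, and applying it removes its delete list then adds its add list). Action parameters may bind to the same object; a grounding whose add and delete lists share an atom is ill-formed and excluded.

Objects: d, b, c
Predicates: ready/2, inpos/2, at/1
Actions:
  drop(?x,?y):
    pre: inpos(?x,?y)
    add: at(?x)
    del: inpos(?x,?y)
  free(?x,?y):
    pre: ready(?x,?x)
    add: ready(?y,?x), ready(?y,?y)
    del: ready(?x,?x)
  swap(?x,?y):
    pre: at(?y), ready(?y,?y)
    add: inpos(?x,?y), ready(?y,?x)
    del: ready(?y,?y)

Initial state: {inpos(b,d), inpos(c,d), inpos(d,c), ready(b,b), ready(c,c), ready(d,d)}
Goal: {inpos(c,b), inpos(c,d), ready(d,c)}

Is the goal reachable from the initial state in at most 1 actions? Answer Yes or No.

1. drop(b,d)  →  {at(b), inpos(c,d), inpos(d,c), ready(b,b), ready(c,c), ready(d,d)}
2. free(c,d)  →  {at(b), inpos(c,d), inpos(d,c), ready(b,b), ready(d,c), ready(d,d)}
3. swap(c,b)  →  {at(b), inpos(c,b), inpos(c,d), inpos(d,c), ready(b,c), ready(d,c), ready(d,d)}
optimal plan length = 3; 3 > 1

No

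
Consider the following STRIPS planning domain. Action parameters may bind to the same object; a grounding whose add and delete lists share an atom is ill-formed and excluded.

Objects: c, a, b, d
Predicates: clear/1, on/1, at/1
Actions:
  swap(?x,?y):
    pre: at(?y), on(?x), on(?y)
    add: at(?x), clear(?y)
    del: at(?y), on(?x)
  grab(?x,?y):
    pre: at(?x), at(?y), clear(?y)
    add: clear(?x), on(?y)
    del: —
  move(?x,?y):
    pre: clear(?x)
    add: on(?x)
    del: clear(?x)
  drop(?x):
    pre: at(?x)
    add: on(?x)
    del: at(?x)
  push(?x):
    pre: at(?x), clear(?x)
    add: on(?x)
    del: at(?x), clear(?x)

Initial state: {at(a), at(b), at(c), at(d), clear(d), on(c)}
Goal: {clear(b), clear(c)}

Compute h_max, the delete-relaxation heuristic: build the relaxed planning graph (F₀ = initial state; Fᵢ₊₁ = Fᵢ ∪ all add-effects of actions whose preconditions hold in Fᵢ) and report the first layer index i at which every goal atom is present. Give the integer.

F0 = init (6 atoms)
F1 = F0 ∪ {clear(a), clear(b), clear(c), on(a), on(b), on(d)}  (12 atoms)
goal ⊆ F1  ⇒  h_max = 1

1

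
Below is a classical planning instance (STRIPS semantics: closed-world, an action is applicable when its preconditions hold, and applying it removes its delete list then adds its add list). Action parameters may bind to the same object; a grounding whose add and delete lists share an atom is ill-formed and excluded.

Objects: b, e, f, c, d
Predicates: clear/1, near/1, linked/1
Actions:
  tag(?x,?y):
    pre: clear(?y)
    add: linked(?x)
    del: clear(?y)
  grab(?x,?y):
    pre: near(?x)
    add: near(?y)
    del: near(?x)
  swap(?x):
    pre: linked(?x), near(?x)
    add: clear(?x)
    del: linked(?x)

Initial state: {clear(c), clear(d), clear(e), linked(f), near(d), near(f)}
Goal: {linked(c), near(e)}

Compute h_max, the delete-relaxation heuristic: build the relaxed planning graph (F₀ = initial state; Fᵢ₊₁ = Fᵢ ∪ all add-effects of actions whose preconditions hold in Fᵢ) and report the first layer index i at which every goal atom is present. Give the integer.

1

F0 = init (6 atoms)
F1 = F0 ∪ {clear(f), linked(b), linked(c), linked(d), linked(e), near(b), near(c), near(e)}  (14 atoms)
goal ⊆ F1  ⇒  h_max = 1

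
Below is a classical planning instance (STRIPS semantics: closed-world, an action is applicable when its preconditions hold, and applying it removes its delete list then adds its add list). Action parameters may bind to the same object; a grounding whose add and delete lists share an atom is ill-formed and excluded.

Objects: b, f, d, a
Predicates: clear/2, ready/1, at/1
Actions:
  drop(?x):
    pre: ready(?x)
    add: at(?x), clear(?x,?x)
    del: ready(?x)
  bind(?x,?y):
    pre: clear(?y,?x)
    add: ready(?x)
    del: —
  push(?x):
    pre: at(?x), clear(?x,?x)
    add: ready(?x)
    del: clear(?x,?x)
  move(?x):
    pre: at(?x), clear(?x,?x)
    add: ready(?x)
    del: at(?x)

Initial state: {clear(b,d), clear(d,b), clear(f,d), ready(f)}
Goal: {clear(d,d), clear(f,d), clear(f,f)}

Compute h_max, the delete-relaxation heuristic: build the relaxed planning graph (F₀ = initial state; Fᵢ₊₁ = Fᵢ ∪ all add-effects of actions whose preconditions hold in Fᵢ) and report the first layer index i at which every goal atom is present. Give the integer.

F0 = init (4 atoms)
F1 = F0 ∪ {at(f), clear(f,f), ready(b), ready(d)}  (8 atoms)
F2 = F1 ∪ {at(b), at(d), clear(b,b), clear(d,d)}  (12 atoms)
goal ⊆ F2  ⇒  h_max = 2

2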